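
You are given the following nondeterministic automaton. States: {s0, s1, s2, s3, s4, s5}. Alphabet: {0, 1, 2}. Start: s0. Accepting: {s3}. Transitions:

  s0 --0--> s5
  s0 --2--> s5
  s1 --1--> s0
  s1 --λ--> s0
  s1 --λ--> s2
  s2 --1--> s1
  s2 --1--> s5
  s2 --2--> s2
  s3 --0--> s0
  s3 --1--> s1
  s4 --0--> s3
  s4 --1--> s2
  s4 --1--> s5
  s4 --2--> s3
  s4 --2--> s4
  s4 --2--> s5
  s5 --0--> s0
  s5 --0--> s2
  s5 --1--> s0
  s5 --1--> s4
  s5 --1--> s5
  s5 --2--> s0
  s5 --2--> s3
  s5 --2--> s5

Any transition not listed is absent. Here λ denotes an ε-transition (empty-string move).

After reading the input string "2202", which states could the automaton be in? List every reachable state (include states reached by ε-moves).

{s0, s2, s3, s5}

Start in {s0}.
Read '2': {s0} → {s5}.
Read '2': {s5} → {s0, s3, s5}.
Read '0': {s0, s3, s5} → {s0, s2, s5}.
Read '2': {s0, s2, s5} → {s0, s2, s3, s5}.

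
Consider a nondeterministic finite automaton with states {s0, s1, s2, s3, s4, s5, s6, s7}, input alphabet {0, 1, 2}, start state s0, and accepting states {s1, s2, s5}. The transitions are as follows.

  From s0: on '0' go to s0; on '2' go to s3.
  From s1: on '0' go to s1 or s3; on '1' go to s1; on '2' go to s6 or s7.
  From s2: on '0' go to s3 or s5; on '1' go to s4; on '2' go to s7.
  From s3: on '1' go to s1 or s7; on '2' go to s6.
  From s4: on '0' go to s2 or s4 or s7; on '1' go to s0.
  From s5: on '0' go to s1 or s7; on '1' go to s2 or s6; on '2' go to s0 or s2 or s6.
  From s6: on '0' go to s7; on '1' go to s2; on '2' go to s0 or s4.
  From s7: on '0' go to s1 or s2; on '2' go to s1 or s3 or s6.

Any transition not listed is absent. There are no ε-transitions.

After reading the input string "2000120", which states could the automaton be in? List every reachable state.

∅

Start in {s0}.
Read '2': {s0} → {s3}.
Read '0': {s3} → ∅.
The set is empty and remains empty for the remaining 5 symbols.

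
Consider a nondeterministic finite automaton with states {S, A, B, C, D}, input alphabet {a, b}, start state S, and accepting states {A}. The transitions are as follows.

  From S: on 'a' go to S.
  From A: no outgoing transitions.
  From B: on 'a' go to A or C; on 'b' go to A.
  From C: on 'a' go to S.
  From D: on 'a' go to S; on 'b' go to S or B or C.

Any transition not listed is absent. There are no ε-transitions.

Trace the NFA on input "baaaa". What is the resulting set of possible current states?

Start in {S}.
Read 'b': {S} → ∅.
The set is empty and remains empty for the remaining 4 symbols.

∅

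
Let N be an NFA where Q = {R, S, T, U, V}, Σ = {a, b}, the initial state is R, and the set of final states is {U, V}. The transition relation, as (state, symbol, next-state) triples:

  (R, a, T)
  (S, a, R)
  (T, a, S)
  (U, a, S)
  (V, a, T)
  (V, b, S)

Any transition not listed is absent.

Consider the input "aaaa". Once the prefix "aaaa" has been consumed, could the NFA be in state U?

No

Start in {R}.
Read 'a': {R} → {T}.
Read 'a': {T} → {S}.
Read 'a': {S} → {R}.
Read 'a': {R} → {T}.
State U is not in {T}.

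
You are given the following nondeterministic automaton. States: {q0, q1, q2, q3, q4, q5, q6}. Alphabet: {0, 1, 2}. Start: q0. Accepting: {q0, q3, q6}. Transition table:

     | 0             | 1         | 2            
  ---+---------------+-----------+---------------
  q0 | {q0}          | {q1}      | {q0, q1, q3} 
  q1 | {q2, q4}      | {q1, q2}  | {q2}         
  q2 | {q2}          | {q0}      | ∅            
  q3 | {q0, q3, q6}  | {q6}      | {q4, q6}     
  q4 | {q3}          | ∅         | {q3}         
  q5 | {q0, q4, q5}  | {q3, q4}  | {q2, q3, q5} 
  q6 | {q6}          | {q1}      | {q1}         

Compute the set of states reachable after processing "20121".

Start in {q0}.
Read '2': {q0} → {q0, q1, q3}.
Read '0': {q0, q1, q3} → {q0, q2, q3, q4, q6}.
Read '1': {q0, q2, q3, q4, q6} → {q0, q1, q6}.
Read '2': {q0, q1, q6} → {q0, q1, q2, q3}.
Read '1': {q0, q1, q2, q3} → {q0, q1, q2, q6}.

{q0, q1, q2, q6}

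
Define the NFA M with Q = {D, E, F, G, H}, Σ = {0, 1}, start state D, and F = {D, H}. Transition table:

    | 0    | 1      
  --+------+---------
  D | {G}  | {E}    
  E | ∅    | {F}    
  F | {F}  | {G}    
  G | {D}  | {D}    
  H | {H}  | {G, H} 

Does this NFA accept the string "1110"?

Yes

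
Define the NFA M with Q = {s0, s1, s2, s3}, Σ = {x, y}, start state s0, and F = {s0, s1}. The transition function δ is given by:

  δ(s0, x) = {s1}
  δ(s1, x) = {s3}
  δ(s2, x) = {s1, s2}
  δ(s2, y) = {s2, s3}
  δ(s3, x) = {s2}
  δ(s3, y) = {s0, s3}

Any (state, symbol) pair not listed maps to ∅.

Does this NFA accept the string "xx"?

Start in {s0}.
Read 'x': s0→{s1}; now {s1}.
Read 'x': s1→{s3}; now {s3}.
The final set {s3} contains no accepting state.

No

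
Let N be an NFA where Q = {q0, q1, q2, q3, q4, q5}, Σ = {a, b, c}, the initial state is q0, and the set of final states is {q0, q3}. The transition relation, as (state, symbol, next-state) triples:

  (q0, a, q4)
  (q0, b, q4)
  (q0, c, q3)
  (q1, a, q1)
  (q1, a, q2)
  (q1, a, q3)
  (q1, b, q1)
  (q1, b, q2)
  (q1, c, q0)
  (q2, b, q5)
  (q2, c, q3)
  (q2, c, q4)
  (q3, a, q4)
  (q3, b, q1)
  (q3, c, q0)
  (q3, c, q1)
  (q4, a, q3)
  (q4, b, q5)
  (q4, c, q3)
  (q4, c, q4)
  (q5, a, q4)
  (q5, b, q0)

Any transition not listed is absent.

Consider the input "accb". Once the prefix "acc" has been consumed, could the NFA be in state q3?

Start in {q0}.
Read 'a': {q0} → {q4}.
Read 'c': {q4} → {q3, q4}.
Read 'c': {q3, q4} → {q0, q1, q3, q4}.
State q3 is in {q0, q1, q3, q4}.

Yes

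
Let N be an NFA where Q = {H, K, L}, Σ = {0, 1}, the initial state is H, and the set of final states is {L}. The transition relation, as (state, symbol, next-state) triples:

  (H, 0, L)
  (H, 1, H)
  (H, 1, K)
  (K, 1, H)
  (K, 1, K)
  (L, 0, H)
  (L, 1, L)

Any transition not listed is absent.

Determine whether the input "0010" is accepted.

Yes

Start in {H}.
Read '0': H→{L}; now {L}.
Read '0': L→{H}; now {H}.
Read '1': H→{H, K}; now {H, K}.
Read '0': H→{L}, K→∅; now {L}.
The final set {L} contains the accepting state L.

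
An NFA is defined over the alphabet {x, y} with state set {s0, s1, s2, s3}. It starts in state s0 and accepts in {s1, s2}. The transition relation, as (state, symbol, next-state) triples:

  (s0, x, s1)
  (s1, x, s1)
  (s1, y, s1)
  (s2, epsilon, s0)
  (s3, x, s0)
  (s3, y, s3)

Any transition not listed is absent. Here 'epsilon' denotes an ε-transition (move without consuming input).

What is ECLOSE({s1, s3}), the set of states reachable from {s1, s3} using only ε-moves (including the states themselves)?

{s1, s3}

Begin with {s1, s3}.
No ε-moves leave this set, so the closure equals the set itself.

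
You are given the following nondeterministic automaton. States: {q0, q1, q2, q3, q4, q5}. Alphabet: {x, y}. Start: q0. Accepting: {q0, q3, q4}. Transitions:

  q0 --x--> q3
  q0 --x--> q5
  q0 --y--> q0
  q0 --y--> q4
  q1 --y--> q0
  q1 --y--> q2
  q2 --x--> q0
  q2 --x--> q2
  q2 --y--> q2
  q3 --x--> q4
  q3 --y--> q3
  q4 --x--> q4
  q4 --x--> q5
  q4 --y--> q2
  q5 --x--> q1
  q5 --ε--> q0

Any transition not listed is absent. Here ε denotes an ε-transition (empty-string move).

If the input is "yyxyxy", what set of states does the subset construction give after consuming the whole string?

{q0, q2, q3, q4}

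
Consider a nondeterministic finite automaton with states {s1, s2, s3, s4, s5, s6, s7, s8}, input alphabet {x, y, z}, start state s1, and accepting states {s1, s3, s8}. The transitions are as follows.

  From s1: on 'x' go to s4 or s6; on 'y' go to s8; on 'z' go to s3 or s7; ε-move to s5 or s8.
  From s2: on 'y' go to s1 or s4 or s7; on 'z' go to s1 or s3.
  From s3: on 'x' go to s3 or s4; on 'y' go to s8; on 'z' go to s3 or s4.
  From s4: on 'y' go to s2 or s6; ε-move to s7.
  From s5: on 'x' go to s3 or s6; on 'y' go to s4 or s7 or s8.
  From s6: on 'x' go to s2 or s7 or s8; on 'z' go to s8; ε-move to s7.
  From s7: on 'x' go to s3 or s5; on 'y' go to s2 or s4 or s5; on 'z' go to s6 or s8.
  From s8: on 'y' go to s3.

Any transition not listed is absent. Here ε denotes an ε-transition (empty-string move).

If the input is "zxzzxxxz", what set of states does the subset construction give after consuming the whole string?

{s1, s3, s4, s5, s6, s7, s8}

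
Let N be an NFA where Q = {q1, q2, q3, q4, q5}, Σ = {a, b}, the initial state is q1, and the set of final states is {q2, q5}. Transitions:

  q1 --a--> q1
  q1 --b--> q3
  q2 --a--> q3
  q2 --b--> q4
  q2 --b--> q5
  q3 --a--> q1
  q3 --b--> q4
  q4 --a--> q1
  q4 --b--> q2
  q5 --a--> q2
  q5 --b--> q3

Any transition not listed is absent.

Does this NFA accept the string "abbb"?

Start in {q1}.
Read 'a': q1→{q1}; now {q1}.
Read 'b': q1→{q3}; now {q3}.
Read 'b': q3→{q4}; now {q4}.
Read 'b': q4→{q2}; now {q2}.
The final set {q2} contains the accepting state q2.

Yes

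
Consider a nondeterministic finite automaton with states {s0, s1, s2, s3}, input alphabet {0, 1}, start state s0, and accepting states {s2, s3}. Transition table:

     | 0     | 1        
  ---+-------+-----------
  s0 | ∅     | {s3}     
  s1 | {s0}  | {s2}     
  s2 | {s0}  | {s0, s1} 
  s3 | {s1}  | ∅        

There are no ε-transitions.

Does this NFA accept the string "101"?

Yes

Start in {s0}.
Read '1': {s0} → {s3}.
Read '0': {s3} → {s1}.
Read '1': {s1} → {s2}.
The final set {s2} contains the accepting state s2.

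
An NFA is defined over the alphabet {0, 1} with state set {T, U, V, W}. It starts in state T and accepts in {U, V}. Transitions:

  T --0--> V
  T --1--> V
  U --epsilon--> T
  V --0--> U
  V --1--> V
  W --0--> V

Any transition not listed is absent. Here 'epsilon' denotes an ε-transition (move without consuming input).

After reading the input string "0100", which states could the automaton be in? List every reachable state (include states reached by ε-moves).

Start in {T}.
Read '0': {T} → {V}.
Read '1': {V} → {V}.
Read '0': {V} → {T, U}.
Read '0': {T, U} → {V}.

{V}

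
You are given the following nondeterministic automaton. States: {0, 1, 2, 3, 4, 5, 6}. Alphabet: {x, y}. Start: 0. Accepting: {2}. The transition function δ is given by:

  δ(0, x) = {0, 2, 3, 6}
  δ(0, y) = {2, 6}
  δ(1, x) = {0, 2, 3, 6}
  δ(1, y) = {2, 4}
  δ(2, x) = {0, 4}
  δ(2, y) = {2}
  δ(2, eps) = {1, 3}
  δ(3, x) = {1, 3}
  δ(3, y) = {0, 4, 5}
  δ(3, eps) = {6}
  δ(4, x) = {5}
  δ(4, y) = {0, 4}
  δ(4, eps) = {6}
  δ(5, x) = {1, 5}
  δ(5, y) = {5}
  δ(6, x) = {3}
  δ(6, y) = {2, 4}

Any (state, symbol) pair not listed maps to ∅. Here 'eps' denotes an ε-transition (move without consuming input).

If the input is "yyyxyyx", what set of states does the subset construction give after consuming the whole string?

{0, 1, 2, 3, 4, 5, 6}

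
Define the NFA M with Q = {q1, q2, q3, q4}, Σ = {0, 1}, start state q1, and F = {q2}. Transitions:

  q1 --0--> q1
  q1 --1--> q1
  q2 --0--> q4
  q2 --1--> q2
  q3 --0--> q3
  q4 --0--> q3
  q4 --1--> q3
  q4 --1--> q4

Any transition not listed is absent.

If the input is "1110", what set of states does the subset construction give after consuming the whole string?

Start in {q1}.
Read '1': q1→{q1}; now {q1}.
Read '1': q1→{q1}; now {q1}.
Read '1': q1→{q1}; now {q1}.
Read '0': q1→{q1}; now {q1}.

{q1}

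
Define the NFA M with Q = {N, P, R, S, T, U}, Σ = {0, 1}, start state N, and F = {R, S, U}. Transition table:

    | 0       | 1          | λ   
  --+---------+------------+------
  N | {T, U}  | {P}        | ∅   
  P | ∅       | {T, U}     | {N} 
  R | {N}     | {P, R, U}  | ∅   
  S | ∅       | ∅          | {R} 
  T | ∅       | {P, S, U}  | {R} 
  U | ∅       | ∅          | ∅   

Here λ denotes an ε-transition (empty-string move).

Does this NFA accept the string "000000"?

No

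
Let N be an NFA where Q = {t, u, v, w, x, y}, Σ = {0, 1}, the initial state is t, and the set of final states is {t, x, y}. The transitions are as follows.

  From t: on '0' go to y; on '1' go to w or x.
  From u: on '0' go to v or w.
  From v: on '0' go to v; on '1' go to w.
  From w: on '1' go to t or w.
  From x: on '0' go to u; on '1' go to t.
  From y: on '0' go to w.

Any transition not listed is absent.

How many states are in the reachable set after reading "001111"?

Start in {t}.
Read '0': t→{y}; now {y}.
Read '0': y→{w}; now {w}.
Read '1': w→{t, w}; now {t, w}.
Read '1': t→{w, x}, w→{t, w}; now {t, w, x}.
Read '1': t→{w, x}, w→{t, w}, x→{t}; now {t, w, x}.
Read '1': t→{w, x}, w→{t, w}, x→{t}; now {t, w, x}.
That set has 3 states.

3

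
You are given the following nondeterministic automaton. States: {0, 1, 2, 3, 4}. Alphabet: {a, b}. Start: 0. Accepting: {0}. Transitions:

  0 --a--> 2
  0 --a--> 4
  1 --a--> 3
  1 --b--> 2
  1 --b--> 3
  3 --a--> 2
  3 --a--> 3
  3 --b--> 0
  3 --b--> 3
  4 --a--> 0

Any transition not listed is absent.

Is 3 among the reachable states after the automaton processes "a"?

No

Start in {0}.
Read 'a': {0} → {2, 4}.
State 3 is not in {2, 4}.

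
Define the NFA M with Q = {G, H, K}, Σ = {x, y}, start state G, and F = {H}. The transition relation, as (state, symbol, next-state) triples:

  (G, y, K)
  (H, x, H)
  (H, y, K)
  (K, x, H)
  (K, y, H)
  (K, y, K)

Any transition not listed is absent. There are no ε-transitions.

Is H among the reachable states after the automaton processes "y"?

Start in {G}.
Read 'y': {G} → {K}.
State H is not in {K}.

No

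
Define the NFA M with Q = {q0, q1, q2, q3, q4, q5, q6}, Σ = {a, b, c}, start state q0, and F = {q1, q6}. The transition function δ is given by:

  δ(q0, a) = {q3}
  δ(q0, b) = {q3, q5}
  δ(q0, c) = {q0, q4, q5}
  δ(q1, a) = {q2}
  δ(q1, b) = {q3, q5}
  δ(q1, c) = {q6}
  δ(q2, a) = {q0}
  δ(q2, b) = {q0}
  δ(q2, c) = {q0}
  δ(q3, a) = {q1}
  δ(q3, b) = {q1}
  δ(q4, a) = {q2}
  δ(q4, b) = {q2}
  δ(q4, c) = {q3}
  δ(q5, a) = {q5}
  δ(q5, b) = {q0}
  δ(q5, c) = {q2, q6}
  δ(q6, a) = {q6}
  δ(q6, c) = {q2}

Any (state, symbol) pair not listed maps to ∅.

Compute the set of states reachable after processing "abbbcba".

Start in {q0}.
Read 'a': {q0} → {q3}.
Read 'b': {q3} → {q1}.
Read 'b': {q1} → {q3, q5}.
Read 'b': {q3, q5} → {q0, q1}.
Read 'c': {q0, q1} → {q0, q4, q5, q6}.
Read 'b': {q0, q4, q5, q6} → {q0, q2, q3, q5}.
Read 'a': {q0, q2, q3, q5} → {q0, q1, q3, q5}.

{q0, q1, q3, q5}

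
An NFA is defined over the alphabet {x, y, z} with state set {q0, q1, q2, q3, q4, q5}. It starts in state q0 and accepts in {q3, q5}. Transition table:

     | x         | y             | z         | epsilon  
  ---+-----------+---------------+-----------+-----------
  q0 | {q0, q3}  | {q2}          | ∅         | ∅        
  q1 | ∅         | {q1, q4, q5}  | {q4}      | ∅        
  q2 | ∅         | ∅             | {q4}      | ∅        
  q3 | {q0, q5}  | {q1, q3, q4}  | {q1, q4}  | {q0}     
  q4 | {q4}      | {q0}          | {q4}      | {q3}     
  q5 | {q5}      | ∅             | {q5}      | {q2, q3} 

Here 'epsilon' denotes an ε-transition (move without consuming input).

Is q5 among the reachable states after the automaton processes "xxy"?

Start in {q0}.
Read 'x': {q0} → {q0, q3}.
Read 'x': {q0, q3} → {q0, q2, q3, q5}.
Read 'y': {q0, q2, q3, q5} → {q0, q1, q2, q3, q4}.
State q5 is not in {q0, q1, q2, q3, q4}.

No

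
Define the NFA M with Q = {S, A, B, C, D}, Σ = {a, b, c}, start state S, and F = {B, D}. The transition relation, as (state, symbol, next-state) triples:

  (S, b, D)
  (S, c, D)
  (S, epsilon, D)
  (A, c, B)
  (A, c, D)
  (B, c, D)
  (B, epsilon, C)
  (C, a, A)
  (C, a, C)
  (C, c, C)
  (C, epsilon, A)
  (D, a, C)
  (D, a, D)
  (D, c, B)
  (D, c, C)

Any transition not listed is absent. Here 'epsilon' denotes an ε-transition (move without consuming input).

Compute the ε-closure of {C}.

{A, C}

Begin with {C}.
ε-move C → A; add A.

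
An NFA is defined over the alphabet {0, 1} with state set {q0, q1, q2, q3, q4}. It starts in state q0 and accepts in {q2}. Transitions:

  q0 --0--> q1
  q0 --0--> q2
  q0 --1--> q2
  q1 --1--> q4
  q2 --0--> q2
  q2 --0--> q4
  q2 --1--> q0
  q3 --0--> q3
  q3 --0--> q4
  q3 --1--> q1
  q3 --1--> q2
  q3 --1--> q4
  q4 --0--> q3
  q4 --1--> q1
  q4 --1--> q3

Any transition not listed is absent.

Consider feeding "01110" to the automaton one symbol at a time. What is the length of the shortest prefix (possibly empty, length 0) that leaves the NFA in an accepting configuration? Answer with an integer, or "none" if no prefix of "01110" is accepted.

Start in {q0}.
Read '0': {q0} → {q1, q2}.
None of the earlier sets intersect F, but {q1, q2} does.

1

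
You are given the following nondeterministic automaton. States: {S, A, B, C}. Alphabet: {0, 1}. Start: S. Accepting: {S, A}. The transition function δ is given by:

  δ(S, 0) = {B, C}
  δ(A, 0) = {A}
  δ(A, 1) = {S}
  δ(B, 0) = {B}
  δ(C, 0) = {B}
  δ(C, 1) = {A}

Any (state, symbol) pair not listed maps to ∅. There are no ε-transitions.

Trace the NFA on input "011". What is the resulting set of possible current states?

{S}

Start in {S}.
Read '0': S→{B, C}; now {B, C}.
Read '1': B→∅, C→{A}; now {A}.
Read '1': A→{S}; now {S}.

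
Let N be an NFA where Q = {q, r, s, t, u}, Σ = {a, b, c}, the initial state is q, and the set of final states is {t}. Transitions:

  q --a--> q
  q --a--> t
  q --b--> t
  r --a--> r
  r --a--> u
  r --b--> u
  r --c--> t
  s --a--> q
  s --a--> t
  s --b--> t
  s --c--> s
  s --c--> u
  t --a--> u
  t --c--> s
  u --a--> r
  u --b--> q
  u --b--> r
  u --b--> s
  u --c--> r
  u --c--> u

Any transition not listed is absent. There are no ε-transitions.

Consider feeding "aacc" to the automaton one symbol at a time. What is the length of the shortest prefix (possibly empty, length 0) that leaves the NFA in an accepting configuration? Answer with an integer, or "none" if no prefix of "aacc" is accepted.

1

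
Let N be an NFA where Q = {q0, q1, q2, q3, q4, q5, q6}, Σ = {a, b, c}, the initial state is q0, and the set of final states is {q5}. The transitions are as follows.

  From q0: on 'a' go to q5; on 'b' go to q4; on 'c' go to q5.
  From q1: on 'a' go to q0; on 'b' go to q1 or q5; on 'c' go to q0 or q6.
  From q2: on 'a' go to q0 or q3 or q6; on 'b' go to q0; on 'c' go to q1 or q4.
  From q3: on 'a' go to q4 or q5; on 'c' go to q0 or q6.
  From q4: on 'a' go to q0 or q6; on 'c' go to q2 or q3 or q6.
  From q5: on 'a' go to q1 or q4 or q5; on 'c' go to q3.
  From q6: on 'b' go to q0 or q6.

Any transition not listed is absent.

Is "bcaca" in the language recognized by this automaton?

Yes

Start in {q0}.
Read 'b': q0→{q4}; now {q4}.
Read 'c': q4→{q2, q3, q6}; now {q2, q3, q6}.
Read 'a': q2→{q0, q3, q6}, q3→{q4, q5}, q6→∅; now {q0, q3, q4, q5, q6}.
Read 'c': q0→{q5}, q3→{q0, q6}, q4→{q2, q3, q6}, q5→{q3}, q6→∅; now {q0, q2, q3, q5, q6}.
Read 'a': q0→{q5}, q2→{q0, q3, q6}, q3→{q4, q5}, q5→{q1, q4, q5}, q6→∅; now {q0, q1, q3, q4, q5, q6}.
The final set {q0, q1, q3, q4, q5, q6} contains the accepting state q5.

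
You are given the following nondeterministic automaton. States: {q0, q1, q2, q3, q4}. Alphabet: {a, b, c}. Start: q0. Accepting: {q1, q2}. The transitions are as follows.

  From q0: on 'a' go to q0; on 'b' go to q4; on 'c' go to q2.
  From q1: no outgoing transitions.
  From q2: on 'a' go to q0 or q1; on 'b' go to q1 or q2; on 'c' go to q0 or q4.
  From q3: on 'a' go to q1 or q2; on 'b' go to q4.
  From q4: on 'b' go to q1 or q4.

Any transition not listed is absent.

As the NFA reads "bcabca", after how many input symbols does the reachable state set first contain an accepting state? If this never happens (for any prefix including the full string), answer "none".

none

Start in {q0}.
Read 'b': q0→{q4}; now {q4}.
Read 'c': q4→∅; now ∅.
The set is empty and remains empty for the remaining 4 symbols.
No reachable set along the way intersects F.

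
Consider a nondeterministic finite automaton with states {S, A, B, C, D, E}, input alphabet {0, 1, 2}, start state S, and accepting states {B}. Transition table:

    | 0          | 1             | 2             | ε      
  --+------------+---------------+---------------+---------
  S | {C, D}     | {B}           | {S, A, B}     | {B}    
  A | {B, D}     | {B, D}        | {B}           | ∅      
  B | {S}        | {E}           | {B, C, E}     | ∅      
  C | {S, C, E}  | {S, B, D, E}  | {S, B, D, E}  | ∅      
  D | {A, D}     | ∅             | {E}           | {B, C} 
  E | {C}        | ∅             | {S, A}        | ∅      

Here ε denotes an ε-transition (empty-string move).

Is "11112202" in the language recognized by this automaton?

Start: ε-closure({S}) = {S, B}.
Read '1': {S, B} → {B, E}.
Read '1': {B, E} → {E}.
Read '1': {E} → ∅.
The set is empty and remains empty for the remaining 5 symbols.
The final set ∅ contains no accepting state.

No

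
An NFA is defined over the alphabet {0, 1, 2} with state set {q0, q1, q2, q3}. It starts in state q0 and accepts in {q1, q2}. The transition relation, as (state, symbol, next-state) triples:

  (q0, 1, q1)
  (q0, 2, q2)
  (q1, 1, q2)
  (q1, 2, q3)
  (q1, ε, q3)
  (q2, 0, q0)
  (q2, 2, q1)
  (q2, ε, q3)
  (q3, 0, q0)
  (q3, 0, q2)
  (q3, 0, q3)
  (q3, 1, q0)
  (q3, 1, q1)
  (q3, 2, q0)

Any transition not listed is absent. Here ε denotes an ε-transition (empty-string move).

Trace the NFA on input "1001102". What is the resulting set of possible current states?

{q0, q1, q2, q3}

Start in {q0}.
Read '1': {q0} → {q1, q3}.
Read '0': {q1, q3} → {q0, q2, q3}.
Read '0': {q0, q2, q3} → {q0, q2, q3}.
Read '1': {q0, q2, q3} → {q0, q1, q3}.
Read '1': {q0, q1, q3} → {q0, q1, q2, q3}.
Read '0': {q0, q1, q2, q3} → {q0, q2, q3}.
Read '2': {q0, q2, q3} → {q0, q1, q2, q3}.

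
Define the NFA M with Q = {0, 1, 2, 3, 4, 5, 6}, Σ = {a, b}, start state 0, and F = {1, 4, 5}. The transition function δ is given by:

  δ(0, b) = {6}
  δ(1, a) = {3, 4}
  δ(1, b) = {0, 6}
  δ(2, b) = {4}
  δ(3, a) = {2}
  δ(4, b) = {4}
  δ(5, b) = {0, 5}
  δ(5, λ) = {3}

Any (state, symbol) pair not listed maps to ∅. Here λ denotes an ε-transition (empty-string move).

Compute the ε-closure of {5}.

Begin with {5}.
ε-move 5 → 3; add 3.

{3, 5}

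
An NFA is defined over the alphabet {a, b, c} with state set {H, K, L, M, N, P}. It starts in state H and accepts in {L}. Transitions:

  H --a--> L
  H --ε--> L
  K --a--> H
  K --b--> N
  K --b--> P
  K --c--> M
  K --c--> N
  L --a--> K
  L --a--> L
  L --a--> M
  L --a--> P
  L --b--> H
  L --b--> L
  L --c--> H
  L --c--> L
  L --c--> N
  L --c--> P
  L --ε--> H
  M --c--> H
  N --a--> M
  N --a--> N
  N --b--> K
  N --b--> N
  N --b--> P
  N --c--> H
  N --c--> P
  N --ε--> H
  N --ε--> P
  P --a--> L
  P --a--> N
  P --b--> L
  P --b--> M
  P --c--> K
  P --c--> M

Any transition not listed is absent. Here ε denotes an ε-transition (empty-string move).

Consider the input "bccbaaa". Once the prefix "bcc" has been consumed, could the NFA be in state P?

Yes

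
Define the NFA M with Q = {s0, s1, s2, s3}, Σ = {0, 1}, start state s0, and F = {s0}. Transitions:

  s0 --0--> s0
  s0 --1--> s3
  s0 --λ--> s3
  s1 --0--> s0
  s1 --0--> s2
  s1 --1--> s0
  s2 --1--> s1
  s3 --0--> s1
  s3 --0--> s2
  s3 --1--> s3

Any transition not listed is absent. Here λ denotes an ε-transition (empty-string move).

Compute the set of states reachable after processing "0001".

Start: ε-closure({s0}) = {s0, s3}.
Read '0': s0→{s0}, s3→{s1, s2}; union {s0, s1, s2}; ε-closure = {s0, s1, s2, s3}.
Read '0': s0→{s0}, s1→{s0, s2}, s2→∅, s3→{s1, s2}; union {s0, s1, s2}; ε-closure = {s0, s1, s2, s3}.
Read '0': s0→{s0}, s1→{s0, s2}, s2→∅, s3→{s1, s2}; union {s0, s1, s2}; ε-closure = {s0, s1, s2, s3}.
Read '1': s0→{s3}, s1→{s0}, s2→{s1}, s3→{s3}; now {s0, s1, s3}.

{s0, s1, s3}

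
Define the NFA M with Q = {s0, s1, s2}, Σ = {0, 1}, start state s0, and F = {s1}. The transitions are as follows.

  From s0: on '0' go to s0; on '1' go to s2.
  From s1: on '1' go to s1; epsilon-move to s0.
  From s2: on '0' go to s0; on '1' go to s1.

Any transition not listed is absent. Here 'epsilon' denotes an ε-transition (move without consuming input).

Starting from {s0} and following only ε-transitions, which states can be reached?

Begin with {s0}.
No ε-moves leave this set, so the closure equals the set itself.

{s0}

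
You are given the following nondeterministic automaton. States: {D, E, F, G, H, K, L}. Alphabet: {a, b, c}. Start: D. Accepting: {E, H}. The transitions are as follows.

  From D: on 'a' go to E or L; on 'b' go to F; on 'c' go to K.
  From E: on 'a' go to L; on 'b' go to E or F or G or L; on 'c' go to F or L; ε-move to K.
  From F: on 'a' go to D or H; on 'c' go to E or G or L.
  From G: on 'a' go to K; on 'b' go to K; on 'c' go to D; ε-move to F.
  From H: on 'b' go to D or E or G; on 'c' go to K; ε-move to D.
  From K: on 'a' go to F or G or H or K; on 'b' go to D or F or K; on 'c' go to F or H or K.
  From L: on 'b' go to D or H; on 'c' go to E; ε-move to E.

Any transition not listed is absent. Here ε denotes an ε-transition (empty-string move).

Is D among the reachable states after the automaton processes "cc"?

Start in {D}.
Read 'c': D→{K}; now {K}.
Read 'c': K→{F, H, K}; union {F, H, K}; ε-closure = {D, F, H, K}.
State D is in {D, F, H, K}.

Yes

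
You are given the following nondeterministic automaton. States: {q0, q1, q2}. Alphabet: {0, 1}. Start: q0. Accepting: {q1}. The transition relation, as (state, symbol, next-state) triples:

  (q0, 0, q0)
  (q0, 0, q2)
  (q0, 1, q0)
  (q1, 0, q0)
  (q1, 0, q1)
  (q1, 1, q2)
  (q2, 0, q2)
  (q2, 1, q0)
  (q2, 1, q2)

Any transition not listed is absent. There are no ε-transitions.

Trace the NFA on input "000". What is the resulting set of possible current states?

{q0, q2}

Start in {q0}.
Read '0': {q0} → {q0, q2}.
Read '0': {q0, q2} → {q0, q2}.
Read '0': {q0, q2} → {q0, q2}.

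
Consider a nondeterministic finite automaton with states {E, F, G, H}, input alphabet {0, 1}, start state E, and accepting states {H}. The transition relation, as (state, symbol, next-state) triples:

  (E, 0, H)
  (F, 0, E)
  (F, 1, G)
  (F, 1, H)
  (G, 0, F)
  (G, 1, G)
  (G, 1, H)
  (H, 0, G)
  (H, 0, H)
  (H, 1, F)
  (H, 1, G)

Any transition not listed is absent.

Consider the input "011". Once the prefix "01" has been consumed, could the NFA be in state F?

Yes

Start in {E}.
Read '0': E→{H}; now {H}.
Read '1': H→{F, G}; now {F, G}.
State F is in {F, G}.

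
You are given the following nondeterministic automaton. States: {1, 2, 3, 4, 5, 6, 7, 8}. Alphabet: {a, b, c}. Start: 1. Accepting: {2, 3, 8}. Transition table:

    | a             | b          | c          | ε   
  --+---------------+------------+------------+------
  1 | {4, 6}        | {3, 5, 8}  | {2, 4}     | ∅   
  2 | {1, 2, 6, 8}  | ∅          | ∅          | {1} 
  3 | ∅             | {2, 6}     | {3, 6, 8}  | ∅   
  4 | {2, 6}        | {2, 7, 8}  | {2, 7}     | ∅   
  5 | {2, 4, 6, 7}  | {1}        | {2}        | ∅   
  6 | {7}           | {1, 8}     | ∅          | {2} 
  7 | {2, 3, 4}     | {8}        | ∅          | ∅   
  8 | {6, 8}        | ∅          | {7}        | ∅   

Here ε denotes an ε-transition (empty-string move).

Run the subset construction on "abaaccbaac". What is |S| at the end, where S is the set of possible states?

Start in {1}.
Read 'a': 1→{4, 6}; union {4, 6}; ε-closure = {1, 2, 4, 6}.
Read 'b': 1→{3, 5, 8}, 2→∅, 4→{2, 7, 8}, 6→{1, 8}; now {1, 2, 3, 5, 7, 8}.
Read 'a': 1→{4, 6}, 2→{1, 2, 6, 8}, 3→∅, 5→{2, 4, 6, 7}, 7→{2, 3, 4}, 8→{6, 8}; now {1, 2, 3, 4, 6, 7, 8}.
Read 'a': 1→{4, 6}, 2→{1, 2, 6, 8}, 3→∅, 4→{2, 6}, 6→{7}, 7→{2, 3, 4}, 8→{6, 8}; now {1, 2, 3, 4, 6, 7, 8}.
Read 'c': 1→{2, 4}, 2→∅, 3→{3, 6, 8}, 4→{2, 7}, 6→∅, 7→∅, 8→{7}; union {2, 3, 4, 6, 7, 8}; ε-closure = {1, 2, 3, 4, 6, 7, 8}.
Read 'c': 1→{2, 4}, 2→∅, 3→{3, 6, 8}, 4→{2, 7}, 6→∅, 7→∅, 8→{7}; union {2, 3, 4, 6, 7, 8}; ε-closure = {1, 2, 3, 4, 6, 7, 8}.
Read 'b': 1→{3, 5, 8}, 2→∅, 3→{2, 6}, 4→{2, 7, 8}, 6→{1, 8}, 7→{8}, 8→∅; now {1, 2, 3, 5, 6, 7, 8}.
Read 'a': 1→{4, 6}, 2→{1, 2, 6, 8}, 3→∅, 5→{2, 4, 6, 7}, 6→{7}, 7→{2, 3, 4}, 8→{6, 8}; now {1, 2, 3, 4, 6, 7, 8}.
Read 'a': 1→{4, 6}, 2→{1, 2, 6, 8}, 3→∅, 4→{2, 6}, 6→{7}, 7→{2, 3, 4}, 8→{6, 8}; now {1, 2, 3, 4, 6, 7, 8}.
Read 'c': 1→{2, 4}, 2→∅, 3→{3, 6, 8}, 4→{2, 7}, 6→∅, 7→∅, 8→{7}; union {2, 3, 4, 6, 7, 8}; ε-closure = {1, 2, 3, 4, 6, 7, 8}.
That set has 7 states.

7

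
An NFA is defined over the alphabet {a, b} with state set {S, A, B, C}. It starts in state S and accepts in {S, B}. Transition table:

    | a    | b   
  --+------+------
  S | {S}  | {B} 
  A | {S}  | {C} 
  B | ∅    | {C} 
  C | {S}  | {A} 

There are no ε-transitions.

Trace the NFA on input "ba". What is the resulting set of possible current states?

∅

Start in {S}.
Read 'b': {S} → {B}.
Read 'a': {B} → ∅.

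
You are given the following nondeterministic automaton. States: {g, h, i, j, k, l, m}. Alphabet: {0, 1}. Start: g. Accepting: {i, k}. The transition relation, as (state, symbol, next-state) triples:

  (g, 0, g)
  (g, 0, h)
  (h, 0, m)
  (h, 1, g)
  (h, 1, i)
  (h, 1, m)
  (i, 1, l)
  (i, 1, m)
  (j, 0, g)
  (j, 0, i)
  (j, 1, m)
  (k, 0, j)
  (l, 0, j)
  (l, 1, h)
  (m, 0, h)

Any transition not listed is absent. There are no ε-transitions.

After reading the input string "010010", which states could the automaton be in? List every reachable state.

Start in {g}.
Read '0': {g} → {g, h}.
Read '1': {g, h} → {g, i, m}.
Read '0': {g, i, m} → {g, h}.
Read '0': {g, h} → {g, h, m}.
Read '1': {g, h, m} → {g, i, m}.
Read '0': {g, i, m} → {g, h}.

{g, h}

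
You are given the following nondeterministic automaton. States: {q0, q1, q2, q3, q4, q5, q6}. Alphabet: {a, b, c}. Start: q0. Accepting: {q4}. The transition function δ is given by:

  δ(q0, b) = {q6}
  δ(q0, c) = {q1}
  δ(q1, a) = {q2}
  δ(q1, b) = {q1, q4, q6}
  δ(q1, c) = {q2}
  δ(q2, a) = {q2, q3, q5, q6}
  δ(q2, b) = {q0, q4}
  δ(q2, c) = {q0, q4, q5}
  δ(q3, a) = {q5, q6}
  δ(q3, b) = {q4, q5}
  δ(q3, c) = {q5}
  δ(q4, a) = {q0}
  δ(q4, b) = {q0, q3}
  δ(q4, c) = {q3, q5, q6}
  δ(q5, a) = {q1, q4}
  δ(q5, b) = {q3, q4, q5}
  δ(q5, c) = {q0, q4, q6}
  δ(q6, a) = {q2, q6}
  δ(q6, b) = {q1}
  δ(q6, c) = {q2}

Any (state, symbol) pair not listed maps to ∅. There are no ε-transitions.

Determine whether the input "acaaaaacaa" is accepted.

No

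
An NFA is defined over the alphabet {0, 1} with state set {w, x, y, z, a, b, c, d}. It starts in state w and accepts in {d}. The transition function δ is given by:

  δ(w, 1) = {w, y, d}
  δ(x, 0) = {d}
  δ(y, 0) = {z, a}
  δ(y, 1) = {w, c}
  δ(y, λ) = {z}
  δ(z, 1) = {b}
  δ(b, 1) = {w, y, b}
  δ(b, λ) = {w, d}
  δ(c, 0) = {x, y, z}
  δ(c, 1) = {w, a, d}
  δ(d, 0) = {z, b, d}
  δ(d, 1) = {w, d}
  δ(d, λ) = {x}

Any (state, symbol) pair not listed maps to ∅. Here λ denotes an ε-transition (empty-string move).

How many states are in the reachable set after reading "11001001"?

6

Start in {w}.
Read '1': w→{w, y, d}; union {w, y, d}; ε-closure = {w, x, y, z, d}.
Read '1': w→{w, y, d}, x→∅, y→{w, c}, z→{b}, d→{w, d}; union {w, y, b, c, d}; ε-closure = {w, x, y, z, b, c, d}.
Read '0': w→∅, x→{d}, y→{z, a}, z→∅, b→∅, c→{x, y, z}, d→{z, b, d}; union {x, y, z, a, b, d}; ε-closure = {w, x, y, z, a, b, d}.
Read '0': w→∅, x→{d}, y→{z, a}, z→∅, a→∅, b→∅, d→{z, b, d}; union {z, a, b, d}; ε-closure = {w, x, z, a, b, d}.
Read '1': w→{w, y, d}, x→∅, z→{b}, a→∅, b→{w, y, b}, d→{w, d}; union {w, y, b, d}; ε-closure = {w, x, y, z, b, d}.
Read '0': w→∅, x→{d}, y→{z, a}, z→∅, b→∅, d→{z, b, d}; union {z, a, b, d}; ε-closure = {w, x, z, a, b, d}.
Read '0': w→∅, x→{d}, z→∅, a→∅, b→∅, d→{z, b, d}; union {z, b, d}; ε-closure = {w, x, z, b, d}.
Read '1': w→{w, y, d}, x→∅, z→{b}, b→{w, y, b}, d→{w, d}; union {w, y, b, d}; ε-closure = {w, x, y, z, b, d}.
That set has 6 states.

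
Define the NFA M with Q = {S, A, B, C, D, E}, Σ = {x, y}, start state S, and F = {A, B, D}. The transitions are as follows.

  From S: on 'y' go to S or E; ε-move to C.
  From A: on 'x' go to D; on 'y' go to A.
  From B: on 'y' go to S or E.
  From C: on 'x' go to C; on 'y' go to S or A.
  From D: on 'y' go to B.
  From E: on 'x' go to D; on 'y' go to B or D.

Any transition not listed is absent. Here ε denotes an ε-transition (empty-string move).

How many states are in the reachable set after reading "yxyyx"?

Start: ε-closure({S}) = {S, C}.
Read 'y': S→{S, E}, C→{S, A}; union {S, A, E}; ε-closure = {S, A, C, E}.
Read 'x': S→∅, A→{D}, C→{C}, E→{D}; now {C, D}.
Read 'y': C→{S, A}, D→{B}; union {S, A, B}; ε-closure = {S, A, B, C}.
Read 'y': S→{S, E}, A→{A}, B→{S, E}, C→{S, A}; union {S, A, E}; ε-closure = {S, A, C, E}.
Read 'x': S→∅, A→{D}, C→{C}, E→{D}; now {C, D}.
That set has 2 states.

2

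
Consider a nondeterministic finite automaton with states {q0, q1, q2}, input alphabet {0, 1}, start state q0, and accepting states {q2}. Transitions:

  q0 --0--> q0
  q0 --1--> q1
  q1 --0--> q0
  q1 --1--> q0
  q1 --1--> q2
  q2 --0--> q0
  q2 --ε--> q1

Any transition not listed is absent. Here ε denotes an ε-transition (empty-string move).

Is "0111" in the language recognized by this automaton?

Yes

Start in {q0}.
Read '0': {q0} → {q0}.
Read '1': {q0} → {q1}.
Read '1': {q1} → {q0, q1, q2}.
Read '1': {q0, q1, q2} → {q0, q1, q2}.
The final set {q0, q1, q2} contains the accepting state q2.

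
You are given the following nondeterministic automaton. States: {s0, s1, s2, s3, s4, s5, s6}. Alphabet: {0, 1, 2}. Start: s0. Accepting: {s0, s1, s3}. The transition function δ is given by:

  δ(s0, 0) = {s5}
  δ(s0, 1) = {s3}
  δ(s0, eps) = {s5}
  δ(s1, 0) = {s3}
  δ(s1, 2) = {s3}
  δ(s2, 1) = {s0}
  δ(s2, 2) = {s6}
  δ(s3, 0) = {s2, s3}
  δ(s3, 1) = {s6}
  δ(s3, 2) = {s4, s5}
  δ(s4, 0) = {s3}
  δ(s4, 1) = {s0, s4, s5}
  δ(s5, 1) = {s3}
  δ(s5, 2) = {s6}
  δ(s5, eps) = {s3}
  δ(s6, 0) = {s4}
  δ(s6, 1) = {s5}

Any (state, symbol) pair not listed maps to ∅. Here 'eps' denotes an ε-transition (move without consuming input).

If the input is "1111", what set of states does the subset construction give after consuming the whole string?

{s3, s5, s6}

Start: ε-closure({s0}) = {s0, s3, s5}.
Read '1': s0→{s3}, s3→{s6}, s5→{s3}; now {s3, s6}.
Read '1': s3→{s6}, s6→{s5}; union {s5, s6}; ε-closure = {s3, s5, s6}.
Read '1': s3→{s6}, s5→{s3}, s6→{s5}; now {s3, s5, s6}.
Read '1': s3→{s6}, s5→{s3}, s6→{s5}; now {s3, s5, s6}.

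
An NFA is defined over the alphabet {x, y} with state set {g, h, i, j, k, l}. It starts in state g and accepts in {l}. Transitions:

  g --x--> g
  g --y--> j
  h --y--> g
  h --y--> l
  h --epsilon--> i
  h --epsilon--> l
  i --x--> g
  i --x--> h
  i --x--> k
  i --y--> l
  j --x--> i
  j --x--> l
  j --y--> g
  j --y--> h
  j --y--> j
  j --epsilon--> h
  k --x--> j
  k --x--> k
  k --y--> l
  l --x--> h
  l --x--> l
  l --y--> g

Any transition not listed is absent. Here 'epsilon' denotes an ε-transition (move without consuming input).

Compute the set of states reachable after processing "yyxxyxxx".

{g, h, i, j, k, l}

Start in {g}.
Read 'y': g→{j}; union {j}; ε-closure = {h, i, j, l}.
Read 'y': h→{g, l}, i→{l}, j→{g, h, j}, l→{g}; union {g, h, j, l}; ε-closure = {g, h, i, j, l}.
Read 'x': g→{g}, h→∅, i→{g, h, k}, j→{i, l}, l→{h, l}; now {g, h, i, k, l}.
Read 'x': g→{g}, h→∅, i→{g, h, k}, k→{j, k}, l→{h, l}; union {g, h, j, k, l}; ε-closure = {g, h, i, j, k, l}.
Read 'y': g→{j}, h→{g, l}, i→{l}, j→{g, h, j}, k→{l}, l→{g}; union {g, h, j, l}; ε-closure = {g, h, i, j, l}.
Read 'x': g→{g}, h→∅, i→{g, h, k}, j→{i, l}, l→{h, l}; now {g, h, i, k, l}.
Read 'x': g→{g}, h→∅, i→{g, h, k}, k→{j, k}, l→{h, l}; union {g, h, j, k, l}; ε-closure = {g, h, i, j, k, l}.
Read 'x': g→{g}, h→∅, i→{g, h, k}, j→{i, l}, k→{j, k}, l→{h, l}; now {g, h, i, j, k, l}.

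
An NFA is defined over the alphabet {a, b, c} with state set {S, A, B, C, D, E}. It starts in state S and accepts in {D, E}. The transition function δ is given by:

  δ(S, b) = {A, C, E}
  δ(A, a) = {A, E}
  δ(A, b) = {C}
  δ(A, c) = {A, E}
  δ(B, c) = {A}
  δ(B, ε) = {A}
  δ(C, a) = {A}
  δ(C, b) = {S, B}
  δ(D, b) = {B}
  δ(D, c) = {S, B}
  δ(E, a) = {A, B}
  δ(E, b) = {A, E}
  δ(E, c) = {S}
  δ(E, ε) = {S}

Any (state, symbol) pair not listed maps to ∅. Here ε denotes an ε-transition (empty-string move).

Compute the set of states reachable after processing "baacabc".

{S, A, E}

Start in {S}.
Read 'b': {S} → {S, A, C, E}.
Read 'a': {S, A, C, E} → {S, A, B, E}.
Read 'a': {S, A, B, E} → {S, A, B, E}.
Read 'c': {S, A, B, E} → {S, A, E}.
Read 'a': {S, A, E} → {S, A, B, E}.
Read 'b': {S, A, B, E} → {S, A, C, E}.
Read 'c': {S, A, C, E} → {S, A, E}.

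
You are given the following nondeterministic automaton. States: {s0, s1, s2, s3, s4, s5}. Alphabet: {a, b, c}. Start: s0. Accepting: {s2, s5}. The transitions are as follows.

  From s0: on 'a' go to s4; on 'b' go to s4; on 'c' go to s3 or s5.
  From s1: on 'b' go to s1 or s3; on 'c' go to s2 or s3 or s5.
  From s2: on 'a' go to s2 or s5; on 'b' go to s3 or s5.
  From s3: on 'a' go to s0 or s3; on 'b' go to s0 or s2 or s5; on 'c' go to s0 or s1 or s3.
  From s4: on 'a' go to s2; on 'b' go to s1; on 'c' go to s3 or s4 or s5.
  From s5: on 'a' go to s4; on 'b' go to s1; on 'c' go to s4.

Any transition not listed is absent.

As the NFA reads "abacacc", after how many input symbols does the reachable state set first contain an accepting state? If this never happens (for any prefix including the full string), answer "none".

none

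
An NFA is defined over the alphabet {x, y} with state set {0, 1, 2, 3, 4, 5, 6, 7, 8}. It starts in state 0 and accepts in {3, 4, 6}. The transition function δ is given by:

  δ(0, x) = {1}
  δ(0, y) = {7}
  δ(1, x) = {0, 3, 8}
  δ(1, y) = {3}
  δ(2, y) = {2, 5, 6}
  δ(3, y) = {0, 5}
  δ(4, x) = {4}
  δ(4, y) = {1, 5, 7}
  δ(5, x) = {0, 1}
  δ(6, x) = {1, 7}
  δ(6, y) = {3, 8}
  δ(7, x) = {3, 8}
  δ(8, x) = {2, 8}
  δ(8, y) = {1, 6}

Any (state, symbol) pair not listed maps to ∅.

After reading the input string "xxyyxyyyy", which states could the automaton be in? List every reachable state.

{0, 1, 2, 3, 5, 6, 7, 8}

Start in {0}.
Read 'x': 0→{1}; now {1}.
Read 'x': 1→{0, 3, 8}; now {0, 3, 8}.
Read 'y': 0→{7}, 3→{0, 5}, 8→{1, 6}; now {0, 1, 5, 6, 7}.
Read 'y': 0→{7}, 1→{3}, 5→∅, 6→{3, 8}, 7→∅; now {3, 7, 8}.
Read 'x': 3→∅, 7→{3, 8}, 8→{2, 8}; now {2, 3, 8}.
Read 'y': 2→{2, 5, 6}, 3→{0, 5}, 8→{1, 6}; now {0, 1, 2, 5, 6}.
Read 'y': 0→{7}, 1→{3}, 2→{2, 5, 6}, 5→∅, 6→{3, 8}; now {2, 3, 5, 6, 7, 8}.
Read 'y': 2→{2, 5, 6}, 3→{0, 5}, 5→∅, 6→{3, 8}, 7→∅, 8→{1, 6}; now {0, 1, 2, 3, 5, 6, 8}.
Read 'y': 0→{7}, 1→{3}, 2→{2, 5, 6}, 3→{0, 5}, 5→∅, 6→{3, 8}, 8→{1, 6}; now {0, 1, 2, 3, 5, 6, 7, 8}.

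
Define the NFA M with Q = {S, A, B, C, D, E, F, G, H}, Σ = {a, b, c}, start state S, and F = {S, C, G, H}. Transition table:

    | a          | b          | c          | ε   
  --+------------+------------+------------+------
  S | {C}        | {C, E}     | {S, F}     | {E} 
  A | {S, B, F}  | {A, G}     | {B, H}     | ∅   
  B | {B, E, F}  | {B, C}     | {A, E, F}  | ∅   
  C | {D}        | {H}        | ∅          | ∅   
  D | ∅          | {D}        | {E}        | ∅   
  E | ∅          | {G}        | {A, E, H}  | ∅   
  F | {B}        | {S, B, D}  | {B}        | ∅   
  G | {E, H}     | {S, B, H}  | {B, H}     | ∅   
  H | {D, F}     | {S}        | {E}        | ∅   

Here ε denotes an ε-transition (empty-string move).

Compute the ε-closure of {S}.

{S, E}

Begin with {S}.
ε-move S → E; add E.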